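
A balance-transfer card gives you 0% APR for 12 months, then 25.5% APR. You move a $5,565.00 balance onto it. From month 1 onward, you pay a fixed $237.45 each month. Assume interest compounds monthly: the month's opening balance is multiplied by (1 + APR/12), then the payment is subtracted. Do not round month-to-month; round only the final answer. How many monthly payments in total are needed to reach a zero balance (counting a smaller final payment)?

Promo months 1–12 at r₀ = 0%/12 = 0; months 13+ at r₁ = 25.5%/12 = 0.02125.
After month 12 (no interest yet): B = $5,565.00 − 12·$237.45 = $2,715.60.
Then at r₁ with $237.45/mo: n₂ = −ln(1 − r₁·B/P)/ln(1+r₁) ≈ 13.24 → 14 more payments.

26 months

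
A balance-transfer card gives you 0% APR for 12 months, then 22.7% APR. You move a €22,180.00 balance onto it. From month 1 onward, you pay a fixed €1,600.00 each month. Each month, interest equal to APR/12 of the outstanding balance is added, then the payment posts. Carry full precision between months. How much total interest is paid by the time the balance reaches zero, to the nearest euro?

€84

Promo months 1–12 at r₀ = 0%/12 = 0; months 13+ at r₁ = 22.7%/12 = 0.0189167.
After month 12 (no interest yet): B = €22,180.00 − 12·€1,600.00 = €2,980.00.
Then at r₁ with €1,600.00/mo: n₂ = −ln(1 − r₁·B/P)/ln(1+r₁) ≈ 1.91 → 2 more payments.
Total paid = 13·€1,600.00 + €1,463.54 = €22,263.54; interest = €22,263.54 − €22,180.00 = €83.54.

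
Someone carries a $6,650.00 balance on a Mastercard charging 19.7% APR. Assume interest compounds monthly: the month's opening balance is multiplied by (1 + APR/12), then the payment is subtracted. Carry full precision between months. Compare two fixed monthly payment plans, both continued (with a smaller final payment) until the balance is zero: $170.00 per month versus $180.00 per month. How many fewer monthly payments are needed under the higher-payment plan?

6 fewer payments

Monthly rate r = 19.7%/12 = 1.64167% = 0.0164167.
At $170.00/mo: n = ⌈−ln(1 − rB₀/P)/ln(1+r)⌉ = 64 payments (last $19.73); total interest = total paid − $6,650.00 = $4,079.73.
At $180.00/mo: 58 payments (last $50.41); total interest $3,660.41.
Payments saved = 64 − 58 = 6.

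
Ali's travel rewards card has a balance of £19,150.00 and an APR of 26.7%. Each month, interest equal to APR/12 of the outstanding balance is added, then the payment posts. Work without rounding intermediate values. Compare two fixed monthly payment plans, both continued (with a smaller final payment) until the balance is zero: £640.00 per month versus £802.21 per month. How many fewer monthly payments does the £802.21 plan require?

Monthly rate r = 26.7%/12 = 2.225% = 0.02225.
At £640.00/mo: n = ⌈−ln(1 − rB₀/P)/ln(1+r)⌉ = 50 payments (last £513.08); total interest = total paid − £19,150.00 = £12,723.08.
At £802.21/mo: 35 payments (last £339.31); total interest £8,464.45.
Payments saved = 50 − 35 = 15.

15 fewer payments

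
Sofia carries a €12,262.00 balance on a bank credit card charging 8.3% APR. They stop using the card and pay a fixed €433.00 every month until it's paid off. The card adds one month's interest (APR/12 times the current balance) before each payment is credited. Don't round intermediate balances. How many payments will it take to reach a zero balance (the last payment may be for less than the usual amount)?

32 payments

Monthly rate r = 8.3%/12 = 0.691667% = 0.00691667.
Recurrence: B ← B·(1+r) − €433.00.
Month 1: interest €84.81; balance after payment €11,913.81.
Month 2: interest €82.40; balance after payment €11,563.22.
Closed form: n = −ln(1 − rB₀/P)/ln(1+r) = −ln(0.80413)/ln(1.00692) ≈ 31.626, so the balance reaches zero during payment 32.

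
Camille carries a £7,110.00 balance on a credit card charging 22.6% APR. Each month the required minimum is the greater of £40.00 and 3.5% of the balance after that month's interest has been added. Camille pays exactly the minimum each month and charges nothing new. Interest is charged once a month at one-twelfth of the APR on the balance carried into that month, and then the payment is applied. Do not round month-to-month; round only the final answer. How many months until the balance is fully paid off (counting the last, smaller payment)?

150 months

Monthly rate r = 22.6%/12 = 1.88333% = 0.0188333.
While 3.5% of the post-interest balance exceeds £40.00, each month B ← (B·(1+r))·(1 − 0.035), i.e. B shrinks by the factor (1+r)·0.965 = 0.98317.
This holds for months 1–109. Entering month 110 the balance is £1,118.38; 3.5% of the post-interest balance is now below £40.00, so the flat £40.00 minimum applies from here.
From month 110 a fixed £40.00 at rate r clears £1,118.38 in 41 more payments. Total: 109 + 41 = 150 months.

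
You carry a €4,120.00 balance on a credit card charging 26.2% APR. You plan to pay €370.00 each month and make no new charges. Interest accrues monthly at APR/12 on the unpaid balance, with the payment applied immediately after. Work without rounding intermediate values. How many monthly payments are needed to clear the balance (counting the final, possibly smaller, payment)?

Monthly rate r = 26.2%/12 = 2.18333% = 0.0218333.
Recurrence: B ← B·(1+r) − €370.00.
Month 1: interest €89.95; balance after payment €3,839.95.
Month 2: interest €83.84; balance after payment €3,553.79.
Closed form: n = −ln(1 − rB₀/P)/ln(1+r) = −ln(0.75688)/ln(1.02183) ≈ 12.897, so the balance reaches zero during payment 13.

13 months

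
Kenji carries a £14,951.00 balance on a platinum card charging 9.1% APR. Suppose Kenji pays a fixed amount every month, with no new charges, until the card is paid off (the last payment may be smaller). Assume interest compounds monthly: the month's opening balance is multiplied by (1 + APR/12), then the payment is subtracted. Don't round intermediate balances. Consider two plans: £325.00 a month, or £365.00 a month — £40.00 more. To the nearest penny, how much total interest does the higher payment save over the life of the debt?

Monthly rate r = 9.1%/12 = 0.758333% = 0.00758333.
At £325.00/mo: n = ⌈−ln(1 − rB₀/P)/ln(1+r)⌉ = 57 payments (last £256.64); total interest = total paid − £14,951.00 = £3,505.64.
At £365.00/mo: 50 payments (last £86.71); total interest £3,020.71.
Interest saved = £3,505.64 − £3,020.71 = £484.93.

£484.93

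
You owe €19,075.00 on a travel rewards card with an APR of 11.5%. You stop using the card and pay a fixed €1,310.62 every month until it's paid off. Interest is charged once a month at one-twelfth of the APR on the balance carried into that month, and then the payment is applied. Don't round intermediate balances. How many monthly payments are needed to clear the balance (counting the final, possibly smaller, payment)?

16 payments

Monthly rate r = 11.5%/12 = 0.958333% = 0.00958333.
Recurrence: B ← B·(1+r) − €1,310.62.
Month 1: interest €182.80; balance after payment €17,947.18.
Month 2: interest €171.99; balance after payment €16,808.56.
Closed form: n = −ln(1 − rB₀/P)/ln(1+r) = −ln(0.86052)/ln(1.00958) ≈ 15.750, so the balance reaches zero during payment 16.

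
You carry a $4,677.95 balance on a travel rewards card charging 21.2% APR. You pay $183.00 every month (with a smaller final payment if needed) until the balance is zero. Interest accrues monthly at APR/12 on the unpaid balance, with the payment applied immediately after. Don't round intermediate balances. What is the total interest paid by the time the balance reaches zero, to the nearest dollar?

Monthly rate r = 21.2%/12 = 1.76667% = 0.0176667.
Payoff takes n = ⌈−ln(1 − rB₀/P)/ln(1+r)⌉ = ⌈34.305⌉ = 35 payments; the last is $56.12.
Total paid = 34·$183.00 + $56.12 = $6,278.12.
Total interest = total paid − principal = $6,278.12 − $4,677.95 = $1,600.17.

$1,600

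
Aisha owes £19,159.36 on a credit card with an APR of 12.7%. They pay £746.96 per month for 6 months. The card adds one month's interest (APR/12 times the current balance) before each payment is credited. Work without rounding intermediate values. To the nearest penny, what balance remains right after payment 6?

Monthly rate r = 12.7%/12 = 1.05833% = 0.0105833.
Each month: B ← B·(1+r) − £746.96.
Month 1: interest £202.77; balance after payment £18,615.17.
Month 2: interest £197.01; balance after payment £18,065.22.
Month 3: interest £191.19; balance after payment £17,509.45.
Month 4: interest £185.31; balance after payment £16,947.80.
Month 5: interest £179.36; balance after payment £16,380.20.
Month 6: interest £173.36; balance after payment £15,806.60.

£15,806.60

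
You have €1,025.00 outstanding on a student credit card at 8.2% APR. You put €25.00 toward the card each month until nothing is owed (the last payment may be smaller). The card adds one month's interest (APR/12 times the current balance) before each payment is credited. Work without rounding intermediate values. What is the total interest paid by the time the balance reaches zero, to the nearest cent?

€181.81

Monthly rate r = 8.2%/12 = 0.683333% = 0.00683333.
Payoff takes n = ⌈−ln(1 − rB₀/P)/ln(1+r)⌉ = ⌈48.272⌉ = 49 payments; the last is €6.81.
Total paid = 48·€25.00 + €6.81 = €1,206.81.
Total interest = total paid − principal = €1,206.81 − €1,025.00 = €181.81.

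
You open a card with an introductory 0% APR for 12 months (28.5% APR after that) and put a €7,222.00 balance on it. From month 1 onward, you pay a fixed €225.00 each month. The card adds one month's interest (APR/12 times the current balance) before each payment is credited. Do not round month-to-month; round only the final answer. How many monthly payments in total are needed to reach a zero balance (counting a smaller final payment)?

40 payments

Promo months 1–12 at r₀ = 0%/12 = 0; months 13+ at r₁ = 28.5%/12 = 0.02375.
After month 12 (no interest yet): B = €7,222.00 − 12·€225.00 = €4,522.00.
Then at r₁ with €225.00/mo: n₂ = −ln(1 − r₁·B/P)/ln(1+r₁) ≈ 27.64 → 28 more payments.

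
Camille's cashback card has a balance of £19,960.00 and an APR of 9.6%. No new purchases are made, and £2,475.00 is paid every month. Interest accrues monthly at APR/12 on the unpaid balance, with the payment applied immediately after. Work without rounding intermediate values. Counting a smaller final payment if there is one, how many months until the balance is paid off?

9 months

Monthly rate r = 9.6%/12 = 0.8% = 0.008.
Recurrence: B ← B·(1+r) − £2,475.00.
Month 1: interest £159.68; balance after payment £17,644.68.
Month 2: interest £141.16; balance after payment £15,310.84.
Closed form: n = −ln(1 − rB₀/P)/ln(1+r) = −ln(0.93548)/ln(1.008) ≈ 8.370, so the balance reaches zero during payment 9.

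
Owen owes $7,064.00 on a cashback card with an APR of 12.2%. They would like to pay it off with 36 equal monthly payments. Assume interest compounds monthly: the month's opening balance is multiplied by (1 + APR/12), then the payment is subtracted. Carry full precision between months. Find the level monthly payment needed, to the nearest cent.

Monthly rate r = 12.2%/12 = 1.01667% = 0.0101667.
Level-payment amortization: P = B₀·r / (1 − (1+r)^(−n)) = 7064.00·0.0101667 / (1 − 1.01017^(−36)).
Denominator 1 − (1+r)^(−36) = 0.305214431.
P = 71.8173 / 0.305214431 ≈ 235.30.

$235.30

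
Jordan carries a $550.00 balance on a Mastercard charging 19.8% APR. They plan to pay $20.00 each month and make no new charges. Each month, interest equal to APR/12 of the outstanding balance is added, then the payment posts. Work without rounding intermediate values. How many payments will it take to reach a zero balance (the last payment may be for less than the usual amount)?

37 months

Monthly rate r = 19.8%/12 = 1.65% = 0.0165.
Recurrence: B ← B·(1+r) − $20.00.
Month 1: interest $9.08; balance after payment $539.08.
Month 2: interest $8.89; balance after payment $527.97.
Closed form: n = −ln(1 − rB₀/P)/ln(1+r) = −ln(0.54625)/ln(1.0165) ≈ 36.949, so the balance reaches zero during payment 37.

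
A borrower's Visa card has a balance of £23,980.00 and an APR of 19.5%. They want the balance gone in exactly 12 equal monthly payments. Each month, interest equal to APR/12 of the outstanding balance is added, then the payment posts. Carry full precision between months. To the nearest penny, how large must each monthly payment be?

Monthly rate r = 19.5%/12 = 1.625% = 0.01625.
Level-payment amortization: P = B₀·r / (1 − (1+r)^(−n)) = 23980.00·0.01625 / (1 − 1.01625^(−12)).
Denominator 1 − (1+r)^(−12) = 0.175874605.
P = 389.675 / 0.175874605 ≈ 2215.64.

£2,215.64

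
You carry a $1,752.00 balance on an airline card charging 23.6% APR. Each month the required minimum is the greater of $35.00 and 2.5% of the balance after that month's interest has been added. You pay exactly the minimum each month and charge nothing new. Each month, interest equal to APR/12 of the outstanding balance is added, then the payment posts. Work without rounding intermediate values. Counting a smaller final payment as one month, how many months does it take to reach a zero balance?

118 months

Monthly rate r = 23.6%/12 = 1.96667% = 0.0196667.
While 2.5% of the post-interest balance exceeds $35.00, each month B ← (B·(1+r))·(1 − 0.025), i.e. B shrinks by the factor (1+r)·0.975 = 0.99418.
This holds for months 1–42. Entering month 43 the balance is $1,370.80; 2.5% of the post-interest balance is now below $35.00, so the flat $35.00 minimum applies from here.
From month 43 a fixed $35.00 at rate r clears $1,370.80 in 76 more payments. Total: 42 + 76 = 118 months.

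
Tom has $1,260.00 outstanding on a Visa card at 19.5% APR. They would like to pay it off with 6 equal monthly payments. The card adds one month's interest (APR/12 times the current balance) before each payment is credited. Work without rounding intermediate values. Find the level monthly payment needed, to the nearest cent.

Monthly rate r = 19.5%/12 = 1.625% = 0.01625.
Level-payment amortization: P = B₀·r / (1 − (1+r)^(−n)) = 1260.00·0.01625 / (1 − 1.01625^(−6)).
Denominator 1 − (1+r)^(−6) = 0.0921864758.
P = 20.475 / 0.0921864758 ≈ 222.10.

$222.10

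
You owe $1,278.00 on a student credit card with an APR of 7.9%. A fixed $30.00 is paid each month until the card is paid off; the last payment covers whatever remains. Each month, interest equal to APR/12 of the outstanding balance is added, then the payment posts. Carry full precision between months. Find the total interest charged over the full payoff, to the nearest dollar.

Monthly rate r = 7.9%/12 = 0.658333% = 0.00658333.
Payoff takes n = ⌈−ln(1 − rB₀/P)/ln(1+r)⌉ = ⌈50.159⌉ = 51 payments; the last is $4.77.
Total paid = 50·$30.00 + $4.77 = $1,504.77.
Total interest = total paid − principal = $1,504.77 − $1,278.00 = $226.77.

$227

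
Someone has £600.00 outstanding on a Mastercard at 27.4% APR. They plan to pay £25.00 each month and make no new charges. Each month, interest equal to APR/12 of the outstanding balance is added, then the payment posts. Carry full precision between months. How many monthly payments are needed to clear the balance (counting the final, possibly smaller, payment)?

36 payments

Monthly rate r = 27.4%/12 = 2.28333% = 0.0228333.
Recurrence: B ← B·(1+r) − £25.00.
Month 1: interest £13.70; balance after payment £588.70.
Month 2: interest £13.44; balance after payment £577.14.
Closed form: n = −ln(1 − rB₀/P)/ln(1+r) = −ln(0.452)/ln(1.02283) ≈ 35.172, so the balance reaches zero during payment 36.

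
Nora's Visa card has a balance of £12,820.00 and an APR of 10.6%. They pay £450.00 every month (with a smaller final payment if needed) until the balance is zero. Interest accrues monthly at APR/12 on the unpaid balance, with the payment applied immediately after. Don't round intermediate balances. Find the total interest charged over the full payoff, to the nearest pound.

£2,013

Monthly rate r = 10.6%/12 = 0.883333% = 0.00883333.
Payoff takes n = ⌈−ln(1 − rB₀/P)/ln(1+r)⌉ = ⌈32.962⌉ = 33 payments; the last is £433.03.
Total paid = 32·£450.00 + £433.03 = £14,833.03.
Total interest = total paid − principal = £14,833.03 − £12,820.00 = £2,013.03.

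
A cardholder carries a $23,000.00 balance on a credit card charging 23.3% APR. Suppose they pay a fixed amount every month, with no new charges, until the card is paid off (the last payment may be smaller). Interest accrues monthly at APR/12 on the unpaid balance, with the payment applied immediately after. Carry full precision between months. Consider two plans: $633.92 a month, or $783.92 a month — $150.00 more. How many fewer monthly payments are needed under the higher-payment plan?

Monthly rate r = 23.3%/12 = 1.94167% = 0.0194167.
At $633.92/mo: n = ⌈−ln(1 − rB₀/P)/ln(1+r)⌉ = 64 payments (last $248.34); total interest = total paid − $23,000.00 = $17,185.30.
At $783.92/mo: 44 payments (last $665.88); total interest $11,374.44.
Payments saved = 64 − 44 = 20.

20 fewer payments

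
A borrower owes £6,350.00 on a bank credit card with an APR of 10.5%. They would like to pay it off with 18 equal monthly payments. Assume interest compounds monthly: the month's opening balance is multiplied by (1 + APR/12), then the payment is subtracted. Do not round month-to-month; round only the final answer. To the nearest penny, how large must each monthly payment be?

£382.83

Monthly rate r = 10.5%/12 = 0.875% = 0.00875.
Level-payment amortization: P = B₀·r / (1 − (1+r)^(−n)) = 6350.00·0.00875 / (1 − 1.00875^(−18)).
Denominator 1 − (1+r)^(−18) = 0.145137747.
P = 55.5625 / 0.145137747 ≈ 382.83.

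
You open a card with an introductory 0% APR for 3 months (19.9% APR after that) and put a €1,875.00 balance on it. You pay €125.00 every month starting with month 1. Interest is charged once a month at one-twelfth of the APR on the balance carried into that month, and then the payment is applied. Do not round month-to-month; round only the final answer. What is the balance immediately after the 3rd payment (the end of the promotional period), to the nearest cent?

€1,500.00

Promo months 1–3 at r₀ = 0%/12 = 0; months 4+ at r₁ = 19.9%/12 = 0.0165833.
After month 3 (no interest yet): B = €1,875.00 − 3·€125.00 = €1,500.00.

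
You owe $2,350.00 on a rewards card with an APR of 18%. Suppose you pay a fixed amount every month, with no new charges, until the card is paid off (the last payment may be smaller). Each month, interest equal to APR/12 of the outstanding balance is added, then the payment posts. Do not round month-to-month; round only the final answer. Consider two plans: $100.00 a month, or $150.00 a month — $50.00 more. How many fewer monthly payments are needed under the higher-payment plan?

12 fewer payments

Monthly rate r = 18%/12 = 1.5% = 0.015.
At $100.00/mo: n = ⌈−ln(1 − rB₀/P)/ln(1+r)⌉ = 30 payments (last $19.37); total interest = total paid − $2,350.00 = $569.37.
At $150.00/mo: 18 payments (last $148.84); total interest $348.84.
Payments saved = 30 − 18 = 12.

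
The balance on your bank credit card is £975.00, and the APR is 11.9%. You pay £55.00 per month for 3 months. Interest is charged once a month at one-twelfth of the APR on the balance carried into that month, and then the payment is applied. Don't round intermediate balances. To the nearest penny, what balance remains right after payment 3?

Monthly rate r = 11.9%/12 = 0.991667% = 0.00991667.
Each month: B ← B·(1+r) − £55.00.
Month 1: interest £9.67; balance after payment £929.67.
Month 2: interest £9.22; balance after payment £883.89.
Month 3: interest £8.77; balance after payment £837.65.

£837.65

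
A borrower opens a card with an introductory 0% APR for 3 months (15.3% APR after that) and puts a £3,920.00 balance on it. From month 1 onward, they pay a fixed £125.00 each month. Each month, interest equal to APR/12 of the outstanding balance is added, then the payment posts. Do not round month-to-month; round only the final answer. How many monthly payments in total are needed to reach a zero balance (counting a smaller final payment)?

Promo months 1–3 at r₀ = 0%/12 = 0; months 4+ at r₁ = 15.3%/12 = 0.01275.
After month 3 (no interest yet): B = £3,920.00 − 3·£125.00 = £3,545.00.
Then at r₁ with £125.00/mo: n₂ = −ln(1 − r₁·B/P)/ln(1+r₁) ≈ 35.42 → 36 more payments.

39 payments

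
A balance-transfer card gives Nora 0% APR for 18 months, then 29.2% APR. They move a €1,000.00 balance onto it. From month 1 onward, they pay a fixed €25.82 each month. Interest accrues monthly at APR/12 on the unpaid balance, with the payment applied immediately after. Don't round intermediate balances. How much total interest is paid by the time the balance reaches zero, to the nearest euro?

€219

Promo months 1–18 at r₀ = 0%/12 = 0; months 19+ at r₁ = 29.2%/12 = 0.0243333.
After month 18 (no interest yet): B = €1,000.00 − 18·€25.82 = €535.24.
Then at r₁ with €25.82/mo: n₂ = −ln(1 − r₁·B/P)/ln(1+r₁) ≈ 29.20 → 30 more payments.
Total paid = 47·€25.82 + €5.22 = €1,218.76; interest = €1,218.76 − €1,000.00 = €218.76.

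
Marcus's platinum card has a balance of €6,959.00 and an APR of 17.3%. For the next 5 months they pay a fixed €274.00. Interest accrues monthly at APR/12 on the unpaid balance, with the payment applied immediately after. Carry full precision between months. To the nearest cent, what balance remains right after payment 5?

Monthly rate r = 17.3%/12 = 1.44167% = 0.0144167.
Each month: B ← B·(1+r) − €274.00.
Month 1: interest €100.33; balance after payment €6,785.33.
Month 2: interest €97.82; balance after payment €6,609.15.
Month 3: interest €95.28; balance after payment €6,430.43.
Month 4: interest €92.71; balance after payment €6,249.13.
Month 5: interest €90.09; balance after payment €6,065.23.

€6,065.23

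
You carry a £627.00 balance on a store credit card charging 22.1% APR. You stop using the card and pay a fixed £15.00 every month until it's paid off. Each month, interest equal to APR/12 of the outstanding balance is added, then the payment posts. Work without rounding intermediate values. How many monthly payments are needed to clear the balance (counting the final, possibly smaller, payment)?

81 months

Monthly rate r = 22.1%/12 = 1.84167% = 0.0184167.
Recurrence: B ← B·(1+r) − £15.00.
Month 1: interest £11.55; balance after payment £623.55.
Month 2: interest £11.48; balance after payment £620.03.
Closed form: n = −ln(1 − rB₀/P)/ln(1+r) = −ln(0.23018)/ln(1.01842) ≈ 80.490, so the balance reaches zero during payment 81.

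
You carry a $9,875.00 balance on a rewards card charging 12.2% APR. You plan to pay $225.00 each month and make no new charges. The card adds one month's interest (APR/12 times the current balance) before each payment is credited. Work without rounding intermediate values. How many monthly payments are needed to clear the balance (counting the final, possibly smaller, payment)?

59 payments

Monthly rate r = 12.2%/12 = 1.01667% = 0.0101667.
Recurrence: B ← B·(1+r) − $225.00.
Month 1: interest $100.40; balance after payment $9,750.40.
Month 2: interest $99.13; balance after payment $9,624.52.
Closed form: n = −ln(1 − rB₀/P)/ln(1+r) = −ln(0.5538)/ln(1.01017) ≈ 58.422, so the balance reaches zero during payment 59.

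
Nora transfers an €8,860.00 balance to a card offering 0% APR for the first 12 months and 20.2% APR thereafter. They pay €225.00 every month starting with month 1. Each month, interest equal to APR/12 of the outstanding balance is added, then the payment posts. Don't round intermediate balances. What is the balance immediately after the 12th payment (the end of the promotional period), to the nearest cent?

€6,160.00

Promo months 1–12 at r₀ = 0%/12 = 0; months 13+ at r₁ = 20.2%/12 = 0.0168333.
After month 12 (no interest yet): B = €8,860.00 − 12·€225.00 = €6,160.00.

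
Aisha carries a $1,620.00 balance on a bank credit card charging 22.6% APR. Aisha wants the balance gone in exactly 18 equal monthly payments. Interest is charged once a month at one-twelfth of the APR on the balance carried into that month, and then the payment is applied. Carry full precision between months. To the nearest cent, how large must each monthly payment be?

$106.95

Monthly rate r = 22.6%/12 = 1.88333% = 0.0188333.
Level-payment amortization: P = B₀·r / (1 − (1+r)^(−n)) = 1620.00·0.0188333 / (1 − 1.01883^(−18)).
Denominator 1 − (1+r)^(−18) = 0.285267743.
P = 30.51 / 0.285267743 ≈ 106.95.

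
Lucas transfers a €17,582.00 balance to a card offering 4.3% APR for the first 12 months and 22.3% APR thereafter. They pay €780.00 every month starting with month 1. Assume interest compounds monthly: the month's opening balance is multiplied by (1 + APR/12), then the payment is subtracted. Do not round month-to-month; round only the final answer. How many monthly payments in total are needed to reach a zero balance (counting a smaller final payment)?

25 months

Promo months 1–12 at r₀ = 4.3%/12 = 0.00358333; months 13+ at r₁ = 22.3%/12 = 0.0185833.
After month 12: iterate B ← B·(1+r₀) − €780.00 for 12 months → €8,806.41.
Then at r₁ with €780.00/mo: n₂ = −ln(1 − r₁·B/P)/ln(1+r₁) ≈ 12.79 → 13 more payments.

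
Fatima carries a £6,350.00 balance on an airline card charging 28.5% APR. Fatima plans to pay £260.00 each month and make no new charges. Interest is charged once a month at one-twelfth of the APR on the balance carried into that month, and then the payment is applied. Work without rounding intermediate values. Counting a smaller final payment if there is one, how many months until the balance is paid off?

Monthly rate r = 28.5%/12 = 2.375% = 0.02375.
Recurrence: B ← B·(1+r) − £260.00.
Month 1: interest £150.81; balance after payment £6,240.81.
Month 2: interest £148.22; balance after payment £6,129.03.
Closed form: n = −ln(1 − rB₀/P)/ln(1+r) = −ln(0.41995)/ln(1.02375) ≈ 36.963, so the balance reaches zero during payment 37.

37 payments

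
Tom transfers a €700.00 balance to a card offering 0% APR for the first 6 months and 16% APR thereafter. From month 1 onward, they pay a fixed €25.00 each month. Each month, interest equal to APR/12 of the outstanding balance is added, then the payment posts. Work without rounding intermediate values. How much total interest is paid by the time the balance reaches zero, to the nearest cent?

€105.35

Promo months 1–6 at r₀ = 0%/12 = 0; months 7+ at r₁ = 16%/12 = 0.0133333.
After month 6 (no interest yet): B = €700.00 − 6·€25.00 = €550.00.
Then at r₁ with €25.00/mo: n₂ = −ln(1 − r₁·B/P)/ln(1+r₁) ≈ 26.21 → 27 more payments.
Total paid = 32·€25.00 + €5.35 = €805.35; interest = €805.35 − €700.00 = €105.35.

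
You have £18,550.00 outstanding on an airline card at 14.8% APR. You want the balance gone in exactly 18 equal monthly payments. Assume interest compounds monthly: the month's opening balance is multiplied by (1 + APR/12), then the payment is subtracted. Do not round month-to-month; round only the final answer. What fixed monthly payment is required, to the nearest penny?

Monthly rate r = 14.8%/12 = 1.23333% = 0.0123333.
Level-payment amortization: P = B₀·r / (1 − (1+r)^(−n)) = 18550.00·0.0123333 / (1 − 1.01233^(−18)).
Denominator 1 − (1+r)^(−18) = 0.197996377.
P = 228.783 / 0.197996377 ≈ 1155.49.

£1,155.49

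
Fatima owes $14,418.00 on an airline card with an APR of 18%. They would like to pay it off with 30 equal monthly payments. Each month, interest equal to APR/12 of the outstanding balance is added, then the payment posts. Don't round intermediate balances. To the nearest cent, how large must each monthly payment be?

$600.35

Monthly rate r = 18%/12 = 1.5% = 0.015.
Level-payment amortization: P = B₀·r / (1 − (1+r)^(−n)) = 14418.00·0.015 / (1 − 1.015^(−30)).
Denominator 1 − (1+r)^(−30) = 0.36023757.
P = 216.27 / 0.36023757 ≈ 600.35.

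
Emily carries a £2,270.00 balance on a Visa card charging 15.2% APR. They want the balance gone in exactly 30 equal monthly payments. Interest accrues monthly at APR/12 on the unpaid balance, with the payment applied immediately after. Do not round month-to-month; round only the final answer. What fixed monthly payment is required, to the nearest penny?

Monthly rate r = 15.2%/12 = 1.26667% = 0.0126667.
Level-payment amortization: P = B₀·r / (1 − (1+r)^(−n)) = 2270.00·0.0126667 / (1 − 1.01267^(−30)).
Denominator 1 − (1+r)^(−30) = 0.314504583.
P = 28.7533 / 0.314504583 ≈ 91.42.

£91.42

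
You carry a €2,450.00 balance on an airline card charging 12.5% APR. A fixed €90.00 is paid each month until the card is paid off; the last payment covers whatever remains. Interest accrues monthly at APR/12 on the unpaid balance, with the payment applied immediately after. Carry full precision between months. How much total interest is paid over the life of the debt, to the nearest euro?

Monthly rate r = 12.5%/12 = 1.04167% = 0.0104167.
Payoff takes n = ⌈−ln(1 − rB₀/P)/ln(1+r)⌉ = ⌈32.179⌉ = 33 payments; the last is €16.21.
Total paid = 32·€90.00 + €16.21 = €2,896.21.
Total interest = total paid − principal = €2,896.21 − €2,450.00 = €446.21.

€446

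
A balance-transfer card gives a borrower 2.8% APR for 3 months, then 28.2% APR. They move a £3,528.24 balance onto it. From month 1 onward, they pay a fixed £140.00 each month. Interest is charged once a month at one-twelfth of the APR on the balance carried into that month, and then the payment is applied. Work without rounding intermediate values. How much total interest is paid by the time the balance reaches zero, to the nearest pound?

Promo months 1–3 at r₀ = 2.8%/12 = 0.00233333; months 4+ at r₁ = 28.2%/12 = 0.0235.
After month 3: iterate B ← B·(1+r₀) − £140.00 for 3 months → £3,132.01.
Then at r₁ with £140.00/mo: n₂ = −ln(1 − r₁·B/P)/ln(1+r₁) ≈ 32.12 → 33 more payments.
Total paid = 35·£140.00 + £16.32 = £4,916.32; interest = £4,916.32 − £3,528.24 = £1,388.08.

£1,388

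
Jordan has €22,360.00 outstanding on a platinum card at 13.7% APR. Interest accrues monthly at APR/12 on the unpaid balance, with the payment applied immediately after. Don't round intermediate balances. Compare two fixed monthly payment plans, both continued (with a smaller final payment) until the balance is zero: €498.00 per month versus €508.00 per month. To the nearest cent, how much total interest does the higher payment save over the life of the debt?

Monthly rate r = 13.7%/12 = 1.14167% = 0.0114167.
At €498.00/mo: n = ⌈−ln(1 − rB₀/P)/ln(1+r)⌉ = 64 payments (last €154.26); total interest = total paid − €22,360.00 = €9,168.26.
At €508.00/mo: 62 payments (last €256.46); total interest €8,884.46.
Interest saved = €9,168.26 − €8,884.46 = €283.80.

€283.80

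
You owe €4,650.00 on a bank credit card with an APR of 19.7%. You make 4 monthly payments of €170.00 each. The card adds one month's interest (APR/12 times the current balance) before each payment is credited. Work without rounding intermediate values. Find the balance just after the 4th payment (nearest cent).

Monthly rate r = 19.7%/12 = 1.64167% = 0.0164167.
Each month: B ← B·(1+r) − €170.00.
Month 1: interest €76.34; balance after payment €4,556.34.
Month 2: interest €74.80; balance after payment €4,461.14.
Month 3: interest €73.24; balance after payment €4,364.37.
Month 4: interest €71.65; balance after payment €4,266.02.

€4,266.02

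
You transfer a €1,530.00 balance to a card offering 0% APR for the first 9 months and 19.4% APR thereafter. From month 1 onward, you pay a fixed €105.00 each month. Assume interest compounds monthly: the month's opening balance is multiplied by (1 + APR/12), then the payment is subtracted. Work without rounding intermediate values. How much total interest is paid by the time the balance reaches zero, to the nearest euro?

Promo months 1–9 at r₀ = 0%/12 = 0; months 10+ at r₁ = 19.4%/12 = 0.0161667.
After month 9 (no interest yet): B = €1,530.00 − 9·€105.00 = €585.00.
Then at r₁ with €105.00/mo: n₂ = −ln(1 − r₁·B/P)/ln(1+r₁) ≈ 5.89 → 6 more payments.
Total paid = 14·€105.00 + €93.07 = €1,563.07; interest = €1,563.07 − €1,530.00 = €33.07.

€33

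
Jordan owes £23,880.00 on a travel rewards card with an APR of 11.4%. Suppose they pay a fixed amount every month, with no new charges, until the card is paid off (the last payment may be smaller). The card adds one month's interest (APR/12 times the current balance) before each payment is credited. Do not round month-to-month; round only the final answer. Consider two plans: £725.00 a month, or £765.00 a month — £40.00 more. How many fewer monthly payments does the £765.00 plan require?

2 fewer payments

Monthly rate r = 11.4%/12 = 0.95% = 0.0095.
At £725.00/mo: n = ⌈−ln(1 − rB₀/P)/ln(1+r)⌉ = 40 payments (last £502.15); total interest = total paid − £23,880.00 = £4,897.15.
At £765.00/mo: 38 payments (last £155.62); total interest £4,580.62.
Payments saved = 40 − 38 = 2.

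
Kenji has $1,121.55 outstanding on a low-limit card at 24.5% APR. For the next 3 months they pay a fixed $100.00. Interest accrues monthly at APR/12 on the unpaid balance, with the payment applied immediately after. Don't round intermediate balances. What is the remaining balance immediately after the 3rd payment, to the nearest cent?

$885.49

Monthly rate r = 24.5%/12 = 2.04167% = 0.0204167.
Each month: B ← B·(1+r) − $100.00.
Month 1: interest $22.90; balance after payment $1,044.45.
Month 2: interest $21.32; balance after payment $965.77.
Month 3: interest $19.72; balance after payment $885.49.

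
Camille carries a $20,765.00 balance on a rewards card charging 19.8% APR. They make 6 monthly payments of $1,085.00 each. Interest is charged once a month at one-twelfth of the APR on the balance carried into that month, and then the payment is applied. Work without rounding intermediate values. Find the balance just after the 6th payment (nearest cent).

$16,122.90

Monthly rate r = 19.8%/12 = 1.65% = 0.0165.
Each month: B ← B·(1+r) − $1,085.00.
Month 1: interest $342.62; balance after payment $20,022.62.
Month 2: interest $330.37; balance after payment $19,268.00.
Month 3: interest $317.92; balance after payment $18,500.92.
Month 4: interest $305.27; balance after payment $17,721.18.
Month 5: interest $292.40; balance after payment $16,928.58.
Month 6: interest $279.32; balance after payment $16,122.90.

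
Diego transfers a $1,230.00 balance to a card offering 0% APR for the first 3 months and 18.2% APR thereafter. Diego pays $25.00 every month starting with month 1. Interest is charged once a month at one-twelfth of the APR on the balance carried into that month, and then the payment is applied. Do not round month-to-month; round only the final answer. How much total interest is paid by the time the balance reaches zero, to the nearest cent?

$848.48

Promo months 1–3 at r₀ = 0%/12 = 0; months 4+ at r₁ = 18.2%/12 = 0.0151667.
After month 3 (no interest yet): B = $1,230.00 − 3·$25.00 = $1,155.00.
Then at r₁ with $25.00/mo: n₂ = −ln(1 − r₁·B/P)/ln(1+r₁) ≈ 80.14 → 81 more payments.
Total paid = 83·$25.00 + $3.48 = $2,078.48; interest = $2,078.48 − $1,230.00 = $848.48.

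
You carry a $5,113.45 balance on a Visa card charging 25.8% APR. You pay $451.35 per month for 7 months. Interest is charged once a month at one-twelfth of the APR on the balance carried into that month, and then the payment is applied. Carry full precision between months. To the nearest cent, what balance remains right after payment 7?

$2,563.78

Monthly rate r = 25.8%/12 = 2.15% = 0.0215.
Each month: B ← B·(1+r) − $451.35.
Month 1: interest $109.94; balance after payment $4,772.04.
Month 2: interest $102.60; balance after payment $4,423.29.
Month 3: interest $95.10; balance after payment $4,067.04.
Month 4: interest $87.44; balance after payment $3,703.13.
Month 5: interest $79.62; balance after payment $3,331.40.
Month 6: interest $71.63; balance after payment $2,951.67.
Month 7: interest $63.46; balance after payment $2,563.78.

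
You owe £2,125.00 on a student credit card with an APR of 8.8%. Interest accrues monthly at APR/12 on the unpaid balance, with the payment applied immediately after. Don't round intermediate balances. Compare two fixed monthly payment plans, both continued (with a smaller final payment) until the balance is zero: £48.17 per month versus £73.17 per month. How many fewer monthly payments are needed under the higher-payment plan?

Monthly rate r = 8.8%/12 = 0.733333% = 0.00733333.
At £48.17/mo: n = ⌈−ln(1 − rB₀/P)/ln(1+r)⌉ = 54 payments (last £23.68); total interest = total paid − £2,125.00 = £451.69.
At £73.17/mo: 33 payments (last £56.97); total interest £273.41.
Payments saved = 54 − 33 = 21.

21 fewer payments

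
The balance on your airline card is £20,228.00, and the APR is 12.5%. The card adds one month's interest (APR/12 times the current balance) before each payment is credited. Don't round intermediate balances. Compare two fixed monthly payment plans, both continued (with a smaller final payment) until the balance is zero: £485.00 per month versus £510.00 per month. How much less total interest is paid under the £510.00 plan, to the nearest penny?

Monthly rate r = 12.5%/12 = 1.04167% = 0.0104167.
At £485.00/mo: n = ⌈−ln(1 − rB₀/P)/ln(1+r)⌉ = 56 payments (last £0.17); total interest = total paid − £20,228.00 = £6,447.17.
At £510.00/mo: 52 payments (last £221.62); total interest £6,003.62.
Interest saved = £6,447.17 − £6,003.62 = £443.55.

£443.55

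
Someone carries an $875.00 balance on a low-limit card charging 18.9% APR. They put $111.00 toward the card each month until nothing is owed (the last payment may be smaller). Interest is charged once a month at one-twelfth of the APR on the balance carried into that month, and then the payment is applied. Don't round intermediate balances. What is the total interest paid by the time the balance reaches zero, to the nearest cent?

Monthly rate r = 18.9%/12 = 1.575% = 0.01575.
Payoff takes n = ⌈−ln(1 − rB₀/P)/ln(1+r)⌉ = ⌈8.483⌉ = 9 payments; the last is $53.83.
Total paid = 8·$111.00 + $53.83 = $941.83.
Total interest = total paid − principal = $941.83 − $875.00 = $66.83.

$66.83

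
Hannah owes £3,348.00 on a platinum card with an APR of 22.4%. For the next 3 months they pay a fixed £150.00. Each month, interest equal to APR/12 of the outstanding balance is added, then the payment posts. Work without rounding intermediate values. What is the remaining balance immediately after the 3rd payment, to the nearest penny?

£3,080.56

Monthly rate r = 22.4%/12 = 1.86667% = 0.0186667.
Each month: B ← B·(1+r) − £150.00.
Month 1: interest £62.50; balance after payment £3,260.50.
Month 2: interest £60.86; balance after payment £3,171.36.
Month 3: interest £59.20; balance after payment £3,080.56.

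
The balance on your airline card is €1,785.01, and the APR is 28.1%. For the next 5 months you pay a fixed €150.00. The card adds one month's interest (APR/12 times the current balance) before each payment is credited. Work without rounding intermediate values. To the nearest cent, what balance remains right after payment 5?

€1,218.07

Monthly rate r = 28.1%/12 = 2.34167% = 0.0234167.
Each month: B ← B·(1+r) − €150.00.
Month 1: interest €41.80; balance after payment €1,676.81.
Month 2: interest €39.27; balance after payment €1,566.07.
Month 3: interest €36.67; balance after payment €1,452.75.
Month 4: interest €34.02; balance after payment €1,336.76.
Month 5: interest €31.30; balance after payment €1,218.07.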